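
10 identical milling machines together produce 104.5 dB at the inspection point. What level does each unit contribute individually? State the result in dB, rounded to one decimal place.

94.5 dB

Dividing the total intensity by 10 lowers the level by 10·log₁₀ 10 = 10.000 dB: L₁ = 104.5 − 10.000.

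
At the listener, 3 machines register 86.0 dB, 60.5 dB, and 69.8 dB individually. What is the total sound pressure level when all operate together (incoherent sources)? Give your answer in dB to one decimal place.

Incoherent sources combine by intensity addition: L_total = 10·log₁₀(Σ 10^(L_i/10)).
Σ 10^(L/10) = 10^(86.0/10) + 10^(60.5/10) + 10^(69.8/10) = 4.088e+08.
L_total = 10·log₁₀(4.088e+08) = 86.11 dB.

86.1 dB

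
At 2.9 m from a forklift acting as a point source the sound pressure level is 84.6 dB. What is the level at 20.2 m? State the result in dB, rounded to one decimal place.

67.7 dB

Spherical spreading from a point source gives a 20·log₁₀(r₂/r₁) drop.
L₂ = 84.6 − 20·log₁₀(20.2/2.9) = 84.6 − 16.859 = 67.74 dB.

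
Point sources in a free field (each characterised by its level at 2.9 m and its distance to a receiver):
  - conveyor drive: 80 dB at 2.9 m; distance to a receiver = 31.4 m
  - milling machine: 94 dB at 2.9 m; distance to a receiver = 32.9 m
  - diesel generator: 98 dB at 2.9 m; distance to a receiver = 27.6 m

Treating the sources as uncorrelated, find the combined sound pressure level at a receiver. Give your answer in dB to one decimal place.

First find each source's level at the receiver (point-source: −20·log₁₀(r/r_ref)), then combine on an intensity basis.
conveyor drive: 80 − 20·log₁₀(31.4/2.9) = 80 − 20.69 = 59.31 dB.
milling machine: 94 − 20·log₁₀(32.9/2.9) = 94 − 21.10 = 72.90 dB.
diesel generator: 98 − 20·log₁₀(27.6/2.9) = 98 − 19.57 = 78.43 dB.
Σ 10^(L/10) = 9.003e+07 → L_total = 10·log₁₀(9.003e+07) = 79.54 dB.

79.5 dB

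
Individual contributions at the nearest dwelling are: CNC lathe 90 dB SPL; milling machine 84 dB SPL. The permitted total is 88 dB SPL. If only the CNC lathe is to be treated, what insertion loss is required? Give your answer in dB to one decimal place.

Everything except the CNC lathe sums to 10^(84/10) = 2.512e+08 in linear terms, 84.00 dB SPL.
To meet 88 dB SPL overall, the treated CNC lathe may contribute at most 10^(88/10) − 2.512e+08 = 3.798e+08, i.e. 85.80 dB SPL.
So the CNC lathe must be reduced from 90 to 85.80 dB SPL: IL = 4.20 dB.

4.2 dB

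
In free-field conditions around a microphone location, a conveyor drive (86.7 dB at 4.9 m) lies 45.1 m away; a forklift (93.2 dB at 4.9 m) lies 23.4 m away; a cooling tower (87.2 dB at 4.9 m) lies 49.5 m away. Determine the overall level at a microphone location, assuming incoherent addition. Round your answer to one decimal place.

Apply inverse-square spreading to bring every level to the receiver, then sum 10^(L/10).
conveyor drive: 86.7 − 20·log₁₀(45.1/4.9) = 86.7 − 19.28 = 67.42 dB.
forklift: 93.2 − 20·log₁₀(23.4/4.9) = 93.2 − 13.58 = 79.62 dB.
cooling tower: 87.2 − 20·log₁₀(49.5/4.9) = 87.2 − 20.09 = 67.11 dB.
Σ 10^(L/10) = 1.023e+08 → L_total = 10·log₁₀(1.023e+08) = 80.10 dB.

80.1 dB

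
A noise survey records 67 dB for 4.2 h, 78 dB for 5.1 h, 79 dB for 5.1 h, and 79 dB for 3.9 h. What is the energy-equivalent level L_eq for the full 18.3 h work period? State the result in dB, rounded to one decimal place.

Weight each interval's intensity by its duration and average over T = 18.3 h:
Σ tᵢ·10^(Lᵢ/10) = 4.2·10^(67/10) + 5.1·10^(78/10) + 5.1·10^(79/10) + 3.9·10^(79/10) = 1.058e+09.
L_eq = 10·log₁₀(1.058e+09/18.3) = 77.62 dB.

77.6 dB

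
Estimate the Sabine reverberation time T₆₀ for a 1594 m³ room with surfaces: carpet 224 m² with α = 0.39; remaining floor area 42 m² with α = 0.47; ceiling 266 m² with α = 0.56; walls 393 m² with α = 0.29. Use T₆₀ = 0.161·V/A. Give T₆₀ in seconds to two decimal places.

0.69 s

Summing Sᵢαᵢ: 224·0.39 + 42·0.47 + 266·0.56 + 393·0.29 = 370.03 m².
T₆₀ = 0.161·V/A = 0.161·1594/370.03 = 0.694 s.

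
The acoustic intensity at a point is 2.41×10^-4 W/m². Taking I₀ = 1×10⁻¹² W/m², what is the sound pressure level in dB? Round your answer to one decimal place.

Dividing by I₀ shifts the exponent by 12: I/I₀ = 2.41×10^8.
L = 10·(0.3820 + 8) = 83.82 dB.

83.8 dB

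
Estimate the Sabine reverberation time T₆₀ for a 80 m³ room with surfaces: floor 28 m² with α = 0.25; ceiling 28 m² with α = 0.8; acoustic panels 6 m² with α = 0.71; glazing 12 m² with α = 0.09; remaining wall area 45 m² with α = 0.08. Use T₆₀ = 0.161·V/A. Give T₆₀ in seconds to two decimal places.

0.34 s

A = Σ Sᵢαᵢ = 28·0.25 + 28·0.8 + 6·0.71 + 12·0.09 + 45·0.08 = 38.34 m².
T₆₀ = 0.161 × 80 / 38.34 = 0.336 s.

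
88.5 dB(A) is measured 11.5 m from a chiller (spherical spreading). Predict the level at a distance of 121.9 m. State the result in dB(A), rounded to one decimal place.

68.0 dB(A)

For a point source, L₂ = L₁ − 20·log₁₀(r₂/r₁).
L₂ = 88.5 − 20·log₁₀(121.9/11.5) = 88.5 − 20.506 = 67.99 dB(A).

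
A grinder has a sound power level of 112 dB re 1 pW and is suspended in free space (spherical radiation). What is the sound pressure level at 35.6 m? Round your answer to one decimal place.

Free-field spherical radiation: L_p = L_w − 10·log₁₀(4π·r²), r = 35.6 m.
4π·r² = 1.593e+04 m², 10·log₁₀ of that is 42.021 dB.
L_p = 112 − 42.021 = 69.98 dB.

70.0 dB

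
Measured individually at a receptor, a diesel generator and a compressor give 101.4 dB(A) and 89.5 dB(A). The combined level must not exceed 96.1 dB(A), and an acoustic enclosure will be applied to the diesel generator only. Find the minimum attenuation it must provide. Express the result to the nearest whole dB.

6 dB

Fixed contribution from the other source: Σ 10^(L/10) = 10^(89.5/10) = 8.913e+08 (89.50 dB(A)).
To meet 96.1 dB(A) overall, the treated diesel generator may contribute at most 10^(96.1/10) − 8.913e+08 = 3.183e+09, i.e. 95.03 dB(A).
So the diesel generator must be reduced from 101.4 to 95.03 dB(A): IL = 6.37 dB.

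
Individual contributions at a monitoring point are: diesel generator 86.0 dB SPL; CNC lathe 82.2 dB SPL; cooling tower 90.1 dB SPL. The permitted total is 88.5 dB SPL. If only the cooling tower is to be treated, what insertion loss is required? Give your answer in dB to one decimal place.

Fixed contribution from the other sources: Σ 10^(L/10) = 10^(86.0/10) + 10^(82.2/10) = 5.641e+08 (87.51 dB SPL).
The limit corresponds to 10^(88.5/10) = 7.079e+08; subtracting the fixed part leaves 1.439e+08 for the cooling tower, i.e. 81.58 dB SPL.
Required insertion loss = 90.1 − 81.58 = 8.52 dB.

8.5 dB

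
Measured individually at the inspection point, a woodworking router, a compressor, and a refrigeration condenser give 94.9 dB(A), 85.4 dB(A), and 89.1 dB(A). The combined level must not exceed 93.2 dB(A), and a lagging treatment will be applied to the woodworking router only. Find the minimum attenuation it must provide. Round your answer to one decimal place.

5.2 dB

The untreated sources together contribute 10^(85.4/10) + 10^(89.1/10) = 1.160e+09, i.e. 90.64 dB(A).
The limit corresponds to 10^(93.2/10) = 2.089e+09; subtracting the fixed part leaves 9.297e+08 for the woodworking router, i.e. 89.68 dB(A).
So the woodworking router must be reduced from 94.9 to 89.68 dB(A): IL = 5.22 dB.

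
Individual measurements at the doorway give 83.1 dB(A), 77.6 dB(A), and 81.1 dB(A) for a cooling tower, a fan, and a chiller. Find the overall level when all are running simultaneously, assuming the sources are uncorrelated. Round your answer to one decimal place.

Incoherent sources combine by intensity addition: L_total = 10·log₁₀(Σ 10^(L_i/10)).
Σ 10^(L/10) = 10^(83.1/10) + 10^(77.6/10) + 10^(81.1/10) = 3.905e+08.
L_total = 10·log₁₀(3.905e+08) = 85.92 dB(A).

85.9 dB(A)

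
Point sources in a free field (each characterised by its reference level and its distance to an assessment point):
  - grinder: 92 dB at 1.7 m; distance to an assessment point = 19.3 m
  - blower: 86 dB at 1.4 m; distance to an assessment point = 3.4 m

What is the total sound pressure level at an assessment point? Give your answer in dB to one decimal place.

79.0 dB

Apply inverse-square spreading to bring every level to the receiver, then sum 10^(L/10).
grinder: 92 − 20·log₁₀(19.3/1.7) = 92 − 21.10 = 70.90 dB.
blower: 86 − 20·log₁₀(3.4/1.4) = 86 − 7.71 = 78.29 dB.
Σ 10^(L/10) = 7.980e+07 → L_total = 10·log₁₀(7.980e+07) = 79.02 dB.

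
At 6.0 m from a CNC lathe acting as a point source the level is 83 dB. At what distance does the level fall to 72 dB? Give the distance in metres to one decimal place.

The 11.0 dB drop corresponds to a distance ratio of 10^(11.0/20) for a point source.
r₂ = 6.0·10^((83−72)/20) = 6.0·10^(11.0/20) = 21.29 m.

21.3 m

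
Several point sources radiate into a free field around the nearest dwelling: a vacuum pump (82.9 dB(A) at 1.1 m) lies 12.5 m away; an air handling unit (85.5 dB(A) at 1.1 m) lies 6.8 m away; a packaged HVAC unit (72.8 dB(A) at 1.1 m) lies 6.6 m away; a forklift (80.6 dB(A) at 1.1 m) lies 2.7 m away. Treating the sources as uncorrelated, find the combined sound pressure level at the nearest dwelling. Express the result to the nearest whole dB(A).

First find each source's level at the receiver (point-source: −20·log₁₀(r/r_ref)), then combine on an intensity basis.
vacuum pump: 82.9 − 20·log₁₀(12.5/1.1) = 82.9 − 21.11 = 61.79 dB(A).
air handling unit: 85.5 − 20·log₁₀(6.8/1.1) = 85.5 − 15.82 = 69.68 dB(A).
packaged HVAC unit: 72.8 − 20·log₁₀(6.6/1.1) = 72.8 − 15.56 = 57.24 dB(A).
forklift: 80.6 − 20·log₁₀(2.7/1.1) = 80.6 − 7.80 = 72.80 dB(A).
Σ 10^(L/10) = 3.038e+07 → L_total = 10·log₁₀(3.038e+07) = 74.83 dB(A).

75 dB(A)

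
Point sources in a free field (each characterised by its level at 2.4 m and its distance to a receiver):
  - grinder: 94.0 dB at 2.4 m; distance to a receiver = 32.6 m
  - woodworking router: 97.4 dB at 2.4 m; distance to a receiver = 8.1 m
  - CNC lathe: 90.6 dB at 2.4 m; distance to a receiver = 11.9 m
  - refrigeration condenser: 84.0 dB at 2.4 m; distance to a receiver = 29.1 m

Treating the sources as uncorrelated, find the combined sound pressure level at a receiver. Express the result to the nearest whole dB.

Propagate each source to the receiver with L = L_ref − 20·log₁₀(r/r_ref), then add intensities.
grinder: 94.0 − 20·log₁₀(32.6/2.4) = 94.0 − 22.66 = 71.34 dB.
woodworking router: 97.4 − 20·log₁₀(8.1/2.4) = 97.4 − 10.57 = 86.83 dB.
CNC lathe: 90.6 − 20·log₁₀(11.9/2.4) = 90.6 − 13.91 = 76.69 dB.
refrigeration condenser: 84.0 − 20·log₁₀(29.1/2.4) = 84.0 − 21.67 = 62.33 dB.
Σ 10^(L/10) = 5.445e+08 → L_total = 10·log₁₀(5.445e+08) = 87.36 dB.

87 dB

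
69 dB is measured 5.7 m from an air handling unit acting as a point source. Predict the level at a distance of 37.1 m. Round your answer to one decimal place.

52.7 dB

For a point source, L₂ = L₁ − 20·log₁₀(r₂/r₁).
L₂ = 69 − 20·log₁₀(37.1/5.7) = 69 − 16.270 = 52.73 dB.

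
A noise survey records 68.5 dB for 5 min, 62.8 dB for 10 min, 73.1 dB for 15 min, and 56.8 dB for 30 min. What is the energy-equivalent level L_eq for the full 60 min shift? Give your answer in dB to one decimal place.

The energy average is taken in the linear domain: L_eq = 10·log₁₀[(Σ tᵢ·10^(Lᵢ/10))/T], T = 60 min.
Σ tᵢ·10^(Lᵢ/10) = 5·10^(68.5/10) + 10·10^(62.8/10) + 15·10^(73.1/10) + 30·10^(56.8/10) = 3.751e+08.
L_eq = 10·log₁₀(3.751e+08/60) = 67.96 dB.

68.0 dB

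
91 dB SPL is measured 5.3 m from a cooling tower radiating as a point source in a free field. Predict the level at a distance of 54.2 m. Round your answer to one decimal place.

For a point source, L₂ = L₁ − 20·log₁₀(r₂/r₁).
L₂ = 91 − 20·log₁₀(54.2/5.3) = 91 − 20.194 = 70.81 dB SPL.

70.8 dB SPL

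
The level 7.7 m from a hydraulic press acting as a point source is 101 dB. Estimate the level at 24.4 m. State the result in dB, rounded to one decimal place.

Spherical spreading from a point source gives a 20·log₁₀(r₂/r₁) drop.
L₂ = 101 − 20·log₁₀(24.4/7.7) = 101 − 10.018 = 90.98 dB.

91.0 dB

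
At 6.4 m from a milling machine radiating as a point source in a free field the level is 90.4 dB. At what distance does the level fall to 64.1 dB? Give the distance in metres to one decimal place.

132.2 m

The 26.3 dB drop corresponds to a distance ratio of 10^(26.3/20) for a point source.
r₂ = 6.4·10^((90.4−64.1)/20) = 6.4·10^(26.3/20) = 132.18 m.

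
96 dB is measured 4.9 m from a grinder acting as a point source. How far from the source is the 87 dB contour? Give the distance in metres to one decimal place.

13.8 m

For a point source L₁ − L₂ = 20·log₁₀(r₂/r₁), so r₂ = r₁·10^((L₁−L₂)/20).
r₂ = 4.9·10^((96−87)/20) = 4.9·10^(9.0/20) = 13.81 m.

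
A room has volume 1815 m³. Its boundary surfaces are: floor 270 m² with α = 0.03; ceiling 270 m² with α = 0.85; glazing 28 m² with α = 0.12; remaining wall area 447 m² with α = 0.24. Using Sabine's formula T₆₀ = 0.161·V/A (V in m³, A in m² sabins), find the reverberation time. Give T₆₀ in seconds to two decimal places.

0.84 s

Total absorption A = 270·0.03 + 270·0.85 + 28·0.12 + 447·0.24 = 348.24 m² sabins.
T₆₀ = 0.161·V/A = 0.161·1815/348.24 = 0.839 s.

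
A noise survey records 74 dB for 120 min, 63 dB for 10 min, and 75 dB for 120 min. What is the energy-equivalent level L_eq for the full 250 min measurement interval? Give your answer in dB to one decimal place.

L_eq = 10·log₁₀[(1/T)·Σ tᵢ·10^(Lᵢ/10)] with T = 250 min.
Σ tᵢ·10^(Lᵢ/10) = 120·10^(74/10) + 10·10^(63/10) + 120·10^(75/10) = 6.829e+09.
L_eq = 10·log₁₀(6.829e+09/250) = 74.36 dB.

74.4 dB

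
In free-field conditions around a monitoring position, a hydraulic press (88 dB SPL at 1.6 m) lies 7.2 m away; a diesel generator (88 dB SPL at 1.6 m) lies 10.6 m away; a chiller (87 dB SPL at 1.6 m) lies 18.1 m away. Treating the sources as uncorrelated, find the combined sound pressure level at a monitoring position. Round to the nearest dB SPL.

First find each source's level at the receiver (point-source: −20·log₁₀(r/r_ref)), then combine on an intensity basis.
hydraulic press: 88 − 20·log₁₀(7.2/1.6) = 88 − 13.06 = 74.94 dB SPL.
diesel generator: 88 − 20·log₁₀(10.6/1.6) = 88 − 16.42 = 71.58 dB SPL.
chiller: 87 − 20·log₁₀(18.1/1.6) = 87 − 21.07 = 65.93 dB SPL.
Σ 10^(L/10) = 4.945e+07 → L_total = 10·log₁₀(4.945e+07) = 76.94 dB SPL.

77 dB SPL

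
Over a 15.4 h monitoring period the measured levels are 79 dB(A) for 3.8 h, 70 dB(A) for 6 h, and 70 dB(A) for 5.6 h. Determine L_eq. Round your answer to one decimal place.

74.3 dB(A)

Weight each interval's intensity by its duration and average over T = 15.4 h:
Σ tᵢ·10^(Lᵢ/10) = 3.8·10^(79/10) + 6·10^(70/10) + 5.6·10^(70/10) = 4.178e+08.
L_eq = 10·log₁₀(4.178e+08/15.4) = 74.33 dB(A).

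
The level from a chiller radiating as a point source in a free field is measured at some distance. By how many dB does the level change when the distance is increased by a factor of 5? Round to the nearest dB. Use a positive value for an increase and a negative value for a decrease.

-14 dB

With spherical spreading the level changes by −20·log₁₀(r₂/r₁).
ΔL = −20·log₁₀(5) = -13.98 dB.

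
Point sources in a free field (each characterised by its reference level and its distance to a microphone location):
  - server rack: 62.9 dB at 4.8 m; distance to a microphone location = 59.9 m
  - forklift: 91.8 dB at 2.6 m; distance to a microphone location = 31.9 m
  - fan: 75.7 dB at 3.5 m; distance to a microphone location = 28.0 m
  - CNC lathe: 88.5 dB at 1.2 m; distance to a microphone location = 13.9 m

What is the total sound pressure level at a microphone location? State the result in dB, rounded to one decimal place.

72.0 dB

Apply inverse-square spreading to bring every level to the receiver, then sum 10^(L/10).
server rack: 62.9 − 20·log₁₀(59.9/4.8) = 62.9 − 21.92 = 40.98 dB.
forklift: 91.8 − 20·log₁₀(31.9/2.6) = 91.8 − 21.78 = 70.02 dB.
fan: 75.7 − 20·log₁₀(28.0/3.5) = 75.7 − 18.06 = 57.64 dB.
CNC lathe: 88.5 − 20·log₁₀(13.9/1.2) = 88.5 − 21.28 = 67.22 dB.
Σ 10^(L/10) = 1.592e+07 → L_total = 10·log₁₀(1.592e+07) = 72.02 dB.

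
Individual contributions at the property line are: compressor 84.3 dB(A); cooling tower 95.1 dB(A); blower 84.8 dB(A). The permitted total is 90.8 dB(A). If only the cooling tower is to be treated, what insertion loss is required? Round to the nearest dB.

7 dB

The untreated sources together contribute 10^(84.3/10) + 10^(84.8/10) = 5.711e+08, i.e. 87.57 dB(A).
To meet 90.8 dB(A) overall, the treated cooling tower may contribute at most 10^(90.8/10) − 5.711e+08 = 6.311e+08, i.e. 88.00 dB(A).
So the cooling tower must be reduced from 95.1 to 88.00 dB(A): IL = 7.10 dB.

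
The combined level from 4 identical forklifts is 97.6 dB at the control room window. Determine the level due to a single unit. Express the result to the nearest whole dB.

92 dB

Dividing the total intensity by 4 lowers the level by 10·log₁₀ 4 = 6.021 dB: L₁ = 97.6 − 6.021.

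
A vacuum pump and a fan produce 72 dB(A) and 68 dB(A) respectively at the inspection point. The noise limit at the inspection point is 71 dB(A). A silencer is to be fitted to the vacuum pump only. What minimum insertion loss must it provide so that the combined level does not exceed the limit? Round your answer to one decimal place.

4.0 dB

The untreated sources together contribute 10^(68/10) = 6.310e+06, i.e. 68.00 dB(A).
To meet 71 dB(A) overall, the treated vacuum pump may contribute at most 10^(71/10) − 6.310e+06 = 6.280e+06, i.e. 67.98 dB(A).
So the vacuum pump must be reduced from 72 to 67.98 dB(A): IL = 4.02 dB.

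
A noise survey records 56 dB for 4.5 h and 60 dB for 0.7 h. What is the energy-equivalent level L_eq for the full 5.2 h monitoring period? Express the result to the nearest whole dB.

57 dB

Weight each interval's intensity by its duration and average over T = 5.2 h:
Σ tᵢ·10^(Lᵢ/10) = 4.5·10^(56/10) + 0.7·10^(60/10) = 2.491e+06.
L_eq = 10·log₁₀(2.491e+06/5.2) = 56.80 dB.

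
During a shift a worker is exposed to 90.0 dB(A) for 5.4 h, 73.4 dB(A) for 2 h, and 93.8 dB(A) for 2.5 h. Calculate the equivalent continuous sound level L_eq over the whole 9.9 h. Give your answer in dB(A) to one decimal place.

90.6 dB(A)

Weight each interval's intensity by its duration and average over T = 9.9 h:
Σ tᵢ·10^(Lᵢ/10) = 5.4·10^(90.0/10) + 2·10^(73.4/10) + 2.5·10^(93.8/10) = 1.144e+10.
L_eq = 10·log₁₀(1.144e+10/9.9) = 90.63 dB(A).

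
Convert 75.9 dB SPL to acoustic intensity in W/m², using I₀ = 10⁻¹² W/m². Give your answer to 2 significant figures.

I/I₀ = 10^(75.9/10) = 3.89e+07, so I = 3.89e+07 × 10⁻¹² W/m².

3.9e-05 W/m²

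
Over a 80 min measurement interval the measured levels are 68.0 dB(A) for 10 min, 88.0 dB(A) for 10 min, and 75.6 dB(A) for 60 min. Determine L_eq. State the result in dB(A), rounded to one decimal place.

Weight each interval's intensity by its duration and average over T = 80 min:
Σ tᵢ·10^(Lᵢ/10) = 10·10^(68.0/10) + 10·10^(88.0/10) + 60·10^(75.6/10) = 8.551e+09.
L_eq = 10·log₁₀(8.551e+09/80) = 80.29 dB(A).

80.3 dB(A)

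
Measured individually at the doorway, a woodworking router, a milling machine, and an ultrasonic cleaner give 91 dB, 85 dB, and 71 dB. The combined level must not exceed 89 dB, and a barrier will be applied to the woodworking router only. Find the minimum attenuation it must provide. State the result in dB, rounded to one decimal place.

The untreated sources together contribute 10^(85/10) + 10^(71/10) = 3.288e+08, i.e. 85.17 dB.
To meet 89 dB overall, the treated woodworking router may contribute at most 10^(89/10) − 3.288e+08 = 4.655e+08, i.e. 86.68 dB.
Required insertion loss = 91 − 86.68 = 4.32 dB.

4.3 dB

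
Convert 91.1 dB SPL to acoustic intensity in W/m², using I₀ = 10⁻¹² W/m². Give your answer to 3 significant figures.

L = 10·log₁₀(I/I₀) ⇒ I = I₀·10^(L/10) = 10⁻¹² × 10^9.11.

0.00129 W/m²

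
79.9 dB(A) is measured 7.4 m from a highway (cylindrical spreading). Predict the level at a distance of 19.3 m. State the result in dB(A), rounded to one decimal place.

For a line source, L₂ = L₁ − 10·log₁₀(r₂/r₁).
L₂ = 79.9 − 10·log₁₀(19.3/7.4) = 79.9 − 4.163 = 75.74 dB(A).

75.7 dB(A)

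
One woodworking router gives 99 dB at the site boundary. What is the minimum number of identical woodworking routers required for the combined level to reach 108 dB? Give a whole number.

Need L₁ + 10·log₁₀ N ≥ 108, i.e. log₁₀ N ≥ 0.90.
N ≥ 10^(9.0/10) = 7.943, so N = 8.

8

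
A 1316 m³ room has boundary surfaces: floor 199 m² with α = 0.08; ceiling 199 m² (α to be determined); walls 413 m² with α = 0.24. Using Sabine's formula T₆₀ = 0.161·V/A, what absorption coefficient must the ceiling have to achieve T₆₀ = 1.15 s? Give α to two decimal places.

0.35

A = 0.161·V/T₆₀ = 0.161·1316/1.15 = 184.24 m² sabins.
Absorption from the other surfaces = 199·0.08 + 413·0.24 = 115.04 m², so the ceiling must supply 69.20 m² over 199 m².
α = 69.20/199 = 0.348.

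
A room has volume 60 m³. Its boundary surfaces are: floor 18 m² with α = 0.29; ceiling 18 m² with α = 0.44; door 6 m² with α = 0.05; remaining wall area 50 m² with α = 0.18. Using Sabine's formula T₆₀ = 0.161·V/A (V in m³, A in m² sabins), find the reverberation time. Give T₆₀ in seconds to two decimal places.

A = Σ Sᵢαᵢ = 18·0.29 + 18·0.44 + 6·0.05 + 50·0.18 = 22.44 m².
T₆₀ = 0.161·V/A = 0.161·60/22.44 = 0.430 s.

0.43 s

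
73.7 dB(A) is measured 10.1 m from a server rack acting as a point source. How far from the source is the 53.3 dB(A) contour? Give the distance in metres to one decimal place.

Point-source spreading drops the level by 20·log₁₀(r₂/r₁); inverting, r₂/r₁ = 10^(ΔL/20).
r₂ = 10.1·10^((73.7−53.3)/20) = 10.1·10^(20.4/20) = 105.76 m.

105.8 m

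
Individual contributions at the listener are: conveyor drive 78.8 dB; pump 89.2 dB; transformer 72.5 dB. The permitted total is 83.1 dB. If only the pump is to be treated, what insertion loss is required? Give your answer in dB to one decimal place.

Fixed contribution from the other sources: Σ 10^(L/10) = 10^(78.8/10) + 10^(72.5/10) = 9.364e+07 (79.71 dB).
The limit corresponds to 10^(83.1/10) = 2.042e+08; subtracting the fixed part leaves 1.105e+08 for the pump, i.e. 80.43 dB.
So the pump must be reduced from 89.2 to 80.43 dB: IL = 8.77 dB.

8.8 dB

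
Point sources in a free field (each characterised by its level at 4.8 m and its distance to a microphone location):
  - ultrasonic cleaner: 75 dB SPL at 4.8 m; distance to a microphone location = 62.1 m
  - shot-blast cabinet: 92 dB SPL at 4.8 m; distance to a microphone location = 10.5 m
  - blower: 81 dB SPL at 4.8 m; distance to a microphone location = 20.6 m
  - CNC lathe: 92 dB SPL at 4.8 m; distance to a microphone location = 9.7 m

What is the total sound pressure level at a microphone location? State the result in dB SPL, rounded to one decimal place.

88.6 dB SPL

Propagate each source to the receiver with L = L_ref − 20·log₁₀(r/r_ref), then add intensities.
ultrasonic cleaner: 75 − 20·log₁₀(62.1/4.8) = 75 − 22.24 = 52.76 dB SPL.
shot-blast cabinet: 92 − 20·log₁₀(10.5/4.8) = 92 − 6.80 = 85.20 dB SPL.
blower: 81 − 20·log₁₀(20.6/4.8) = 81 − 12.65 = 68.35 dB SPL.
CNC lathe: 92 − 20·log₁₀(9.7/4.8) = 92 − 6.11 = 85.89 dB SPL.
Σ 10^(L/10) = 7.263e+08 → L_total = 10·log₁₀(7.263e+08) = 88.61 dB SPL.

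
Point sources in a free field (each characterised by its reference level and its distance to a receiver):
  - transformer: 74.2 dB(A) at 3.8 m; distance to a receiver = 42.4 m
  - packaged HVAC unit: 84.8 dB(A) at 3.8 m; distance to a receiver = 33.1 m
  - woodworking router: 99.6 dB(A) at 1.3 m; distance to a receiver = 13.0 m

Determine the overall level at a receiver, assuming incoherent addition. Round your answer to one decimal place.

Apply inverse-square spreading to bring every level to the receiver, then sum 10^(L/10).
transformer: 74.2 − 20·log₁₀(42.4/3.8) = 74.2 − 20.95 = 53.25 dB(A).
packaged HVAC unit: 84.8 − 20·log₁₀(33.1/3.8) = 84.8 − 18.80 = 66.00 dB(A).
woodworking router: 99.6 − 20·log₁₀(13.0/1.3) = 99.6 − 20.00 = 79.60 dB(A).
Σ 10^(L/10) = 9.539e+07 → L_total = 10·log₁₀(9.539e+07) = 79.80 dB(A).

79.8 dB(A)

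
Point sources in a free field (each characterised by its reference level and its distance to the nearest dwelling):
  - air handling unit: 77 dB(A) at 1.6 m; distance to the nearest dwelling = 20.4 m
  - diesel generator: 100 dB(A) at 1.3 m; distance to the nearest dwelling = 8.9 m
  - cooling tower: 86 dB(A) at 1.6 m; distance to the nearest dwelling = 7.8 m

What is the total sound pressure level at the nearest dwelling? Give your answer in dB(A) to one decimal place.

First find each source's level at the receiver (point-source: −20·log₁₀(r/r_ref)), then combine on an intensity basis.
air handling unit: 77 − 20·log₁₀(20.4/1.6) = 77 − 22.11 = 54.89 dB(A).
diesel generator: 100 − 20·log₁₀(8.9/1.3) = 100 − 16.71 = 83.29 dB(A).
cooling tower: 86 − 20·log₁₀(7.8/1.6) = 86 − 13.76 = 72.24 dB(A).
Σ 10^(L/10) = 2.304e+08 → L_total = 10·log₁₀(2.304e+08) = 83.63 dB(A).

83.6 dB(A)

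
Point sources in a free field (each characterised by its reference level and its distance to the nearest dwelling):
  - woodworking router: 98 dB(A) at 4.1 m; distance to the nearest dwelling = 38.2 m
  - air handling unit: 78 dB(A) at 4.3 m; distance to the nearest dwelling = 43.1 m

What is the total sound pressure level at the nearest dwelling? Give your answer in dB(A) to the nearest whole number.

79 dB(A)

Apply inverse-square spreading to bring every level to the receiver, then sum 10^(L/10).
woodworking router: 98 − 20·log₁₀(38.2/4.1) = 98 − 19.39 = 78.61 dB(A).
air handling unit: 78 − 20·log₁₀(43.1/4.3) = 78 − 20.02 = 57.98 dB(A).
Σ 10^(L/10) = 7.331e+07 → L_total = 10·log₁₀(7.331e+07) = 78.65 dB(A).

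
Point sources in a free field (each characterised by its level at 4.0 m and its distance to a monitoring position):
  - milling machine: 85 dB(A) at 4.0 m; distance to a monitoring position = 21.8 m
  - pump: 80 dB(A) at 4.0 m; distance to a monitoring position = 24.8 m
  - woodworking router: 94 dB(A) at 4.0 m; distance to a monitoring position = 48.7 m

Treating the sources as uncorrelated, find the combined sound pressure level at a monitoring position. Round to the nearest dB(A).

75 dB(A)

Apply inverse-square spreading to bring every level to the receiver, then sum 10^(L/10).
milling machine: 85 − 20·log₁₀(21.8/4.0) = 85 − 14.73 = 70.27 dB(A).
pump: 80 − 20·log₁₀(24.8/4.0) = 80 − 15.85 = 64.15 dB(A).
woodworking router: 94 − 20·log₁₀(48.7/4.0) = 94 − 21.71 = 72.29 dB(A).
Σ 10^(L/10) = 3.019e+07 → L_total = 10·log₁₀(3.019e+07) = 74.80 dB(A).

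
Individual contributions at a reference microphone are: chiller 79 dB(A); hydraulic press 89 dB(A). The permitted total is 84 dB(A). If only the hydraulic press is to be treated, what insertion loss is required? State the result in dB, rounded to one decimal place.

6.7 dB

The untreated sources together contribute 10^(79/10) = 7.943e+07, i.e. 79.00 dB(A).
To meet 84 dB(A) overall, the treated hydraulic press may contribute at most 10^(84/10) − 7.943e+07 = 1.718e+08, i.e. 82.35 dB(A).
Required insertion loss = 89 − 82.35 = 6.65 dB.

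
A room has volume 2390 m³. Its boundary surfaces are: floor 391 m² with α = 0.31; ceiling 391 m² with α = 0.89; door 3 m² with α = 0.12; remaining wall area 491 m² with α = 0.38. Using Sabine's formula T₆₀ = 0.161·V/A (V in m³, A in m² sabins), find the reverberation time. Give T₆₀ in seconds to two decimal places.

0.59 s

Total absorption A = 391·0.31 + 391·0.89 + 3·0.12 + 491·0.38 = 656.14 m² sabins.
T₆₀ = 0.161·V/A = 0.161·2390/656.14 = 0.586 s.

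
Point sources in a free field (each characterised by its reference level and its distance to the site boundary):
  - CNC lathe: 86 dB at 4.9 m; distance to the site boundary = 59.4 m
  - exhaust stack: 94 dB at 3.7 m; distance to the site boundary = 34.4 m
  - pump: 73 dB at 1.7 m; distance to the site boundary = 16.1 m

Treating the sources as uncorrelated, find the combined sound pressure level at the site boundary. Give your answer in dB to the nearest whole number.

Apply inverse-square spreading to bring every level to the receiver, then sum 10^(L/10).
CNC lathe: 86 − 20·log₁₀(59.4/4.9) = 86 − 21.67 = 64.33 dB.
exhaust stack: 94 − 20·log₁₀(34.4/3.7) = 94 − 19.37 = 74.63 dB.
pump: 73 − 20·log₁₀(16.1/1.7) = 73 − 19.53 = 53.47 dB.
Σ 10^(L/10) = 3.199e+07 → L_total = 10·log₁₀(3.199e+07) = 75.05 dB.

75 dB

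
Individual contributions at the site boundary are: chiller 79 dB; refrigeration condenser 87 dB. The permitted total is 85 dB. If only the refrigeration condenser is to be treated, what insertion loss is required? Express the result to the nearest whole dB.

3 dB

Everything except the refrigeration condenser sums to 10^(79/10) = 7.943e+07 in linear terms, 79.00 dB.
To meet 85 dB overall, the treated refrigeration condenser may contribute at most 10^(85/10) − 7.943e+07 = 2.368e+08, i.e. 83.74 dB.
So the refrigeration condenser must be reduced from 87 to 83.74 dB: IL = 3.26 dB.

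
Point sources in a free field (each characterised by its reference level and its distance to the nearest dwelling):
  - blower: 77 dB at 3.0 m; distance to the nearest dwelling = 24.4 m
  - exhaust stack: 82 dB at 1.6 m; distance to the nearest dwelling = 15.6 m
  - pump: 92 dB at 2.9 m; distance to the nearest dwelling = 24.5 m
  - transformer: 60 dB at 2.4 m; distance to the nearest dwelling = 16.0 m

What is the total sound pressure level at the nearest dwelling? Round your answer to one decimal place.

73.9 dB

First find each source's level at the receiver (point-source: −20·log₁₀(r/r_ref)), then combine on an intensity basis.
blower: 77 − 20·log₁₀(24.4/3.0) = 77 − 18.21 = 58.79 dB.
exhaust stack: 82 − 20·log₁₀(15.6/1.6) = 82 − 19.78 = 62.22 dB.
pump: 92 − 20·log₁₀(24.5/2.9) = 92 − 18.54 = 73.46 dB.
transformer: 60 − 20·log₁₀(16.0/2.4) = 60 − 16.48 = 43.52 dB.
Σ 10^(L/10) = 2.465e+07 → L_total = 10·log₁₀(2.465e+07) = 73.92 dB.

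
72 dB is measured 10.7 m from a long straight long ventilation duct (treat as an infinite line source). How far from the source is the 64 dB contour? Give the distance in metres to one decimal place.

67.5 m

The 8.0 dB drop corresponds to a distance ratio of 10^(8.0/10) for a line source.
r₂ = 10.7·10^((72−64)/10) = 10.7·10^(8.0/10) = 67.51 m.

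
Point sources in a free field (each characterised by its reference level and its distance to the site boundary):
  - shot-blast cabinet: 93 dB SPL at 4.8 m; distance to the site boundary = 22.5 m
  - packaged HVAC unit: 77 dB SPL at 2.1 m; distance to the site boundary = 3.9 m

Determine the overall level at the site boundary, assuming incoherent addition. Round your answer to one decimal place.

80.2 dB SPL

Apply inverse-square spreading to bring every level to the receiver, then sum 10^(L/10).
shot-blast cabinet: 93 − 20·log₁₀(22.5/4.8) = 93 − 13.42 = 79.58 dB SPL.
packaged HVAC unit: 77 − 20·log₁₀(3.9/2.1) = 77 − 5.38 = 71.62 dB SPL.
Σ 10^(L/10) = 1.053e+08 → L_total = 10·log₁₀(1.053e+08) = 80.23 dB SPL.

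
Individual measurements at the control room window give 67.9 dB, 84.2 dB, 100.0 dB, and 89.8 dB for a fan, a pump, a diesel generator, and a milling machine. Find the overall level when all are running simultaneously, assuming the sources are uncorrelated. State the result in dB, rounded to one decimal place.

For uncorrelated sources the intensities add, so convert each level to linear form, sum, and take 10·log₁₀ of the total.
Σ 10^(L/10) = 10^(67.9/10) + 10^(84.2/10) + 10^(100.0/10) + 10^(89.8/10) = 1.122e+10.
L_total = 10·log₁₀(1.122e+10) = 100.50 dB.

100.5 dB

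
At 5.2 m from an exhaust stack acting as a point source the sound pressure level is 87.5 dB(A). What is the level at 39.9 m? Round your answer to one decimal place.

69.8 dB(A)

For a point source, L₂ = L₁ − 20·log₁₀(r₂/r₁).
L₂ = 87.5 − 20·log₁₀(39.9/5.2) = 87.5 − 17.699 = 69.80 dB(A).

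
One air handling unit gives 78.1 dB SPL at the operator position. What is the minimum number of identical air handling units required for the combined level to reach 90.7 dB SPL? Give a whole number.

Need L₁ + 10·log₁₀ N ≥ 90.7, i.e. log₁₀ N ≥ 1.26.
N ≥ 10^(12.6/10) = 18.197, so N = 19.

19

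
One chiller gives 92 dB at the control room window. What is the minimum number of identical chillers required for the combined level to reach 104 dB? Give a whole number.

Need L₁ + 10·log₁₀ N ≥ 104, i.e. log₁₀ N ≥ 1.20.
N ≥ 10^(12.0/10) = 15.849, so N = 16.

16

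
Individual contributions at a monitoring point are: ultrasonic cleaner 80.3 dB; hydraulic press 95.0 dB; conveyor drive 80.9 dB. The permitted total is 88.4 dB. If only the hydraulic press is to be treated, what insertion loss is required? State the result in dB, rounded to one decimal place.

8.4 dB

Fixed contribution from the other sources: Σ 10^(L/10) = 10^(80.3/10) + 10^(80.9/10) = 2.302e+08 (83.62 dB).
To meet 88.4 dB overall, the treated hydraulic press may contribute at most 10^(88.4/10) − 2.302e+08 = 4.617e+08, i.e. 86.64 dB.
So the hydraulic press must be reduced from 95.0 to 86.64 dB: IL = 8.36 dB.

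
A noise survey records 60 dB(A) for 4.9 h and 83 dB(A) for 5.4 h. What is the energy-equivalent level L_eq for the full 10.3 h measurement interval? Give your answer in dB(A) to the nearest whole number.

Weight each interval's intensity by its duration and average over T = 10.3 h:
Σ tᵢ·10^(Lᵢ/10) = 4.9·10^(60/10) + 5.4·10^(83/10) = 1.082e+09.
L_eq = 10·log₁₀(1.082e+09/10.3) = 80.22 dB(A).

80 dB(A)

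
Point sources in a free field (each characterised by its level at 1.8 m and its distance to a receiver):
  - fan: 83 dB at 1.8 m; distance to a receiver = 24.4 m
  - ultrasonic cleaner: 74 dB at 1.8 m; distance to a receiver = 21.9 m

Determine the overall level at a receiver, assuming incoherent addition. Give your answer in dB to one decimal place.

Propagate each source to the receiver with L = L_ref − 20·log₁₀(r/r_ref), then add intensities.
fan: 83 − 20·log₁₀(24.4/1.8) = 83 − 22.64 = 60.36 dB.
ultrasonic cleaner: 74 − 20·log₁₀(21.9/1.8) = 74 − 21.70 = 52.30 dB.
Σ 10^(L/10) = 1.256e+06 → L_total = 10·log₁₀(1.256e+06) = 60.99 dB.

61.0 dB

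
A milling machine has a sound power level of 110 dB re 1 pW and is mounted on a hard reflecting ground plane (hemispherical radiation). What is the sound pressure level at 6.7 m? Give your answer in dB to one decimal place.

85.5 dB

L_p = L_w − 10·log₁₀(2π·r²) with r = 6.7 m.
2π·r² = 282.1 m², 10·log₁₀ of that is 24.503 dB.
L_p = 110 − 24.503 = 85.50 dB.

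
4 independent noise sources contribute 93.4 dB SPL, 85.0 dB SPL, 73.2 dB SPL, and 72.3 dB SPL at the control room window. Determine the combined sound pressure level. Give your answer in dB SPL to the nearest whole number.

94 dB SPL

Incoherent sources combine by intensity addition: L_total = 10·log₁₀(Σ 10^(L_i/10)).
Σ 10^(L/10) = 10^(93.4/10) + 10^(85.0/10) + 10^(73.2/10) + 10^(72.3/10) = 2.542e+09.
L_total = 10·log₁₀(2.542e+09) = 94.05 dB SPL.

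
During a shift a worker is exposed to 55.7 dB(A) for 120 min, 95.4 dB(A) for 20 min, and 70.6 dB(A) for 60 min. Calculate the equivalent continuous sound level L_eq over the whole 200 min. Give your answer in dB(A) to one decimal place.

85.4 dB(A)

L_eq = 10·log₁₀[(1/T)·Σ tᵢ·10^(Lᵢ/10)] with T = 200 min.
Σ tᵢ·10^(Lᵢ/10) = 120·10^(55.7/10) + 20·10^(95.4/10) + 60·10^(70.6/10) = 7.008e+10.
L_eq = 10·log₁₀(7.008e+10/200) = 85.45 dB(A).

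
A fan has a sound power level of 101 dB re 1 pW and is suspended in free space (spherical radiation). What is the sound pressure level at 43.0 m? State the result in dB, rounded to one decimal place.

57.3 dB

Free-field spherical radiation: L_p = L_w − 10·log₁₀(4π·r²), r = 43.0 m.
4π·r² = 2.324e+04 m², 10·log₁₀ of that is 43.661 dB.
L_p = 101 − 43.661 = 57.34 dB.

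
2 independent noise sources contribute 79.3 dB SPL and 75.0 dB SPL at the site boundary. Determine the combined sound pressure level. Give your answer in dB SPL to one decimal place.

Incoherent sources combine by intensity addition: L_total = 10·log₁₀(Σ 10^(L_i/10)).
Σ 10^(L/10) = 10^(79.3/10) + 10^(75.0/10) = 1.167e+08.
L_total = 10·log₁₀(1.167e+08) = 80.67 dB SPL.

80.7 dB SPL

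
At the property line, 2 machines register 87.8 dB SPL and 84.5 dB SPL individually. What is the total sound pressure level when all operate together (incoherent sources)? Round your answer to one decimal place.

89.5 dB SPL

For uncorrelated sources the intensities add, so convert each level to linear form, sum, and take 10·log₁₀ of the total.
Σ 10^(L/10) = 10^(87.8/10) + 10^(84.5/10) = 8.844e+08.
L_total = 10·log₁₀(8.844e+08) = 89.47 dB SPL.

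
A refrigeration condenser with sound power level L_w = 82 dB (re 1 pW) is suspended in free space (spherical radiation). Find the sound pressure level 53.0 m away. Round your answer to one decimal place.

Free-field spherical radiation: L_p = L_w − 10·log₁₀(4π·r²), r = 53.0 m.
4π·r² = 3.53e+04 m², 10·log₁₀ of that is 45.478 dB.
L_p = 82 − 45.478 = 36.52 dB.

36.5 dB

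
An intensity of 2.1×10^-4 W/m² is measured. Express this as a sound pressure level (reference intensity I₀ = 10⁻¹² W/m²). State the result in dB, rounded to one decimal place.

Dividing by I₀ shifts the exponent by 12: I/I₀ = 2.1×10^8.
L = 10·(0.3222 + 8) = 83.22 dB.

83.2 dB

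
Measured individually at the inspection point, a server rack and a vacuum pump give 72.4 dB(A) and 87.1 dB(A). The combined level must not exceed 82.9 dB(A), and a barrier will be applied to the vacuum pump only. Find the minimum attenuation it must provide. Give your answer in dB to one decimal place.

Everything except the vacuum pump sums to 10^(72.4/10) = 1.738e+07 in linear terms, 72.40 dB(A).
To meet 82.9 dB(A) overall, the treated vacuum pump may contribute at most 10^(82.9/10) − 1.738e+07 = 1.776e+08, i.e. 82.49 dB(A).
Required insertion loss = 87.1 − 82.49 = 4.61 dB.

4.6 dB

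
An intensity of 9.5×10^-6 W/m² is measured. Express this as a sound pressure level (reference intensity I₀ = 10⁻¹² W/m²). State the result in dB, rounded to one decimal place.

I/I₀ = 9.5×10^-6/10⁻¹² = 9.5×10^6, and L = 10·log₁₀(I/I₀).
L = 10·(0.9777 + 6) = 69.78 dB.

69.8 dB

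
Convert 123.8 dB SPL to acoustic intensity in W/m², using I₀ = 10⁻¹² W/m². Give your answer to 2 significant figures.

2.4 W/m²

I = I₀·10^(L/10) = 10⁻¹² × 10^(123.8/10) = 10^(0.380).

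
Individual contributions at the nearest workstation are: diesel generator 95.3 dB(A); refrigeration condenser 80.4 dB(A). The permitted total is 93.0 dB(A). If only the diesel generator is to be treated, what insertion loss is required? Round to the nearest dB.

Fixed contribution from the other source: Σ 10^(L/10) = 10^(80.4/10) = 1.096e+08 (80.40 dB(A)).
The limit corresponds to 10^(93.0/10) = 1.995e+09; subtracting the fixed part leaves 1.886e+09 for the diesel generator, i.e. 92.75 dB(A).
Required insertion loss = 95.3 − 92.75 = 2.55 dB.

3 dB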